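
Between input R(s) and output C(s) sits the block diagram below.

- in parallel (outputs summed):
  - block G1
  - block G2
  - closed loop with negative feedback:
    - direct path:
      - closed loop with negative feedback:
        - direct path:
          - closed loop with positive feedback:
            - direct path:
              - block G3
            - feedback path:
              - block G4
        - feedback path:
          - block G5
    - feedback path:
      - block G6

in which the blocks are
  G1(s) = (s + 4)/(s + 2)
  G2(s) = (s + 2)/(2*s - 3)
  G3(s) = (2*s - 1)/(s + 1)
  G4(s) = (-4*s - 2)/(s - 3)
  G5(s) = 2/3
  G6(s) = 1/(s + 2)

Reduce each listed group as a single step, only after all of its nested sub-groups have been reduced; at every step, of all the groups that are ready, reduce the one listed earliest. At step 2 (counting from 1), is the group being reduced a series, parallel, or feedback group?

Answer: feedback

Working:
Step 1: feedback reduction of G3, G4
Step 2: collapse the loop ([G3/(1-G3*G4)] forward, G5 return)
Step 3: apply the feedback formula to [[G3/(1-G3*G4)]/(1+[G3/(1-G3*G4)]*G5)], G6
Step 4: combine G1, G2, [[[G3/(1-G3*G4)]/(1+[G3/(1-G3*G4)]*G5)]/(1+[[G3/(1-G3*G4)]/(1+[G3/(1-G3*G4)]*G5)]*G6)] in parallel
Step 2 collapses a feedback group.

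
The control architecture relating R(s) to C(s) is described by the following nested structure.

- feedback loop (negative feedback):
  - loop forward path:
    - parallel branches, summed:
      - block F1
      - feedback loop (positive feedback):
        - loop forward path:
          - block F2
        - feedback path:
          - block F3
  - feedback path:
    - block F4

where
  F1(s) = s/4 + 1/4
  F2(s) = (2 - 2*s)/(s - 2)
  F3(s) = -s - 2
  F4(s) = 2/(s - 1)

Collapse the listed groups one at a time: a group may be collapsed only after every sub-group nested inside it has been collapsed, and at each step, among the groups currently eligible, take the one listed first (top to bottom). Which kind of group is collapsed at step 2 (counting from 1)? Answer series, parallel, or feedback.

Answer: parallel

Working:
Step 1 - reduce the feedback loop with forward F2 and return F3
Step 2 - parallel reduction of F1, [F2/(1-F2*F3)]
Step 3 - feedback reduction of (F1+[F2/(1-F2*F3)]), F4
Step 2: parallel.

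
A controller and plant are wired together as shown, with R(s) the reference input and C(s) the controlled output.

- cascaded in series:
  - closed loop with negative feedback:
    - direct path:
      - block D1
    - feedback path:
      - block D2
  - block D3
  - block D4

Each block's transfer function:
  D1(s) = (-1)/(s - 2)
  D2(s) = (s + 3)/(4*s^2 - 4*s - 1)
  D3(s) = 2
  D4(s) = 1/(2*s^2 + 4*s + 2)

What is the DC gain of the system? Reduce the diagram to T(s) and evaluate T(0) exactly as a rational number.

[1] reduce the feedback loop with forward D1 and return D2: (-4*s^2 + 4*s + 1)/(4*s^3 - 12*s^2 + 6*s - 1)
[2] reduce the series chain [D1/(1+D1*D2)], D3, D4: (-4*s^2 + 4*s + 1)/(4*s^5 - 4*s^4 - 14*s^3 - s^2 + 4*s - 1)
That last expression is T(s); at s = 0 only the constant terms survive, so T(0) = 1/(-1) = -1.

Final answer: -1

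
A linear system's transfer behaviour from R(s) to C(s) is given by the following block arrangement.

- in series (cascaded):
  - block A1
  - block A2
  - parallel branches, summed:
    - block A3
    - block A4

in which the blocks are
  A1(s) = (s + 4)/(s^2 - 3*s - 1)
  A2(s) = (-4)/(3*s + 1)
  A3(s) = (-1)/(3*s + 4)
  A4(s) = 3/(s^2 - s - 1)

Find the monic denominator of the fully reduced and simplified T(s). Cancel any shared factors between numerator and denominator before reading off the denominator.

The answer is s^6 - 7*s^5/3 - 47*s^4/9 + 35*s^3/9 + 73*s^2/9 + 31*s/9 + 4/9.

Reasoning:
Step 1: reduce the parallel group A3, A4 -> (-s^2 + 10*s + 13)/(3*s^3 + s^2 - 7*s - 4)
Step 2: cascade A1, A2, (A3+A4) -> (4*s^3 - 24*s^2 - 212*s - 208)/(9*s^6 - 21*s^5 - 47*s^4 + 35*s^3 + 73*s^2 + 31*s + 4)
That last expression is T(s), already simplified. Scaling its denominator by 1/9 (the reciprocal of the leading coefficient) yields the monic denominator.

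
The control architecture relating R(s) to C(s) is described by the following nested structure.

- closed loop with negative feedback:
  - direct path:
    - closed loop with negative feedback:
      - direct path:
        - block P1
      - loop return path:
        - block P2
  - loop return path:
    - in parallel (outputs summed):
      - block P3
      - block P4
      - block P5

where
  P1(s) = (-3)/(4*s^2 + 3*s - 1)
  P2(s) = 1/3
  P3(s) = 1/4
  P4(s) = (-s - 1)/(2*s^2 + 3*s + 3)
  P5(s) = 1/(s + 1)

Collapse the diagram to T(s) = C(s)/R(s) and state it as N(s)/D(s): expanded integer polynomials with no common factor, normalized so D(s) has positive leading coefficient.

First reduce the diagram to T(s).

Step 1 - collapse the loop (P1 forward, P2 return), giving (-3)/(4*s^2 + 3*s - 2)
Step 2 - add P3, P4, P5 (parallel), giving (2*s^3 + 9*s^2 + 10*s + 11)/(8*s^3 + 20*s^2 + 24*s + 12)
Step 3 - feedback reduction of [P1/(1+P1*P2)], (P3+P4+P5), which is the overall transfer function T(s) = C(s)/R(s) in lowest terms

Answer: (-24*s^3 - 60*s^2 - 72*s - 36)/(32*s^5 + 104*s^4 + 134*s^3 + 53*s^2 - 42*s - 57)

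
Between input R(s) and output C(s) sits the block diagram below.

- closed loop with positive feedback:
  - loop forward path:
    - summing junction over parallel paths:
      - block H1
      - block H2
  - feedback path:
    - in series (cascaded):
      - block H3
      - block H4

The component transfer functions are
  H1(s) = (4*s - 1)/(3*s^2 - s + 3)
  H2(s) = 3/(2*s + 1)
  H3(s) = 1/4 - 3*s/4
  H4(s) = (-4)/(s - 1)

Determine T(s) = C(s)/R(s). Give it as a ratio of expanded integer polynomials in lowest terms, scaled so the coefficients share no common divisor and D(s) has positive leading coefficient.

First reduce the diagram to T(s).

[1] add H1, H2 (parallel) -> (17*s^2 - s + 8)/(6*s^3 + s^2 + 5*s + 3)
[2] cascade H3, H4 -> (3*s - 1)/(s - 1)
[3] collapse the loop ((H1+H2) forward, (H3*H4) return), giving the overall T(s)

Answer: (17*s^3 - 18*s^2 + 9*s - 8)/(6*s^4 - 56*s^3 + 24*s^2 - 27*s + 5)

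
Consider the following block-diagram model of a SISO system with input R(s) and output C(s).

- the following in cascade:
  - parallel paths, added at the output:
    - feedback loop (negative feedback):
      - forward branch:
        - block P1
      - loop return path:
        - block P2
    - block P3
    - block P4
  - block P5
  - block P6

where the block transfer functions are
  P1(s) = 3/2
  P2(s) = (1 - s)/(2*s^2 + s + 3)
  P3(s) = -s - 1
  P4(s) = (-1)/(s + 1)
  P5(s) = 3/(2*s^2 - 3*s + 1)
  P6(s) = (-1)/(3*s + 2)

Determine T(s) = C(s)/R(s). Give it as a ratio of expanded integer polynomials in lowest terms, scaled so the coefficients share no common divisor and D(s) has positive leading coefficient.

Answer: (12*s^4 + 3*s^3 + 18*s^2 + 12*s + 27)/(24*s^6 - 2*s^5 + 21*s^4 + 13*s^3 - 63*s^2 - 11*s + 18)

Working:
Step 1: apply the feedback formula to P1, P2 = (6*s^2 + 3*s + 9)/(4*s^2 - s + 9)
Step 2: reduce the parallel group [P1/(1+P1*P2)], P3, P4 = (-4*s^4 - s^3 - 6*s^2 - 4*s - 9)/(4*s^3 + 3*s^2 + 8*s + 9)
Step 3: multiply ([P1/(1+P1*P2)]+P3+P4), P5, P6 (series): this yields T(s), and no further normalization is needed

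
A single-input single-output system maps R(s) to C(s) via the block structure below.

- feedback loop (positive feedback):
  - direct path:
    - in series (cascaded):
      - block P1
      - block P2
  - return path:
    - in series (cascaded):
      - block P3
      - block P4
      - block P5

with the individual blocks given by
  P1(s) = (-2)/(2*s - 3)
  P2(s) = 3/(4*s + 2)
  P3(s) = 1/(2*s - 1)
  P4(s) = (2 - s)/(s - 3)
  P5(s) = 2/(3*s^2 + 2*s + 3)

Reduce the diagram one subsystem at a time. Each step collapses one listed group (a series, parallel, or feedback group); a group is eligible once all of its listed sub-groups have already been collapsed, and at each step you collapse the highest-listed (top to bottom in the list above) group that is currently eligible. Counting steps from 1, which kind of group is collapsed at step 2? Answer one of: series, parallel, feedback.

The answer is series.

Reasoning:
(1) combine P1, P2 in series
(2) series reduction of P3, P4, P5
(3) collapse the loop ((P1*P2) forward, (P3*P4*P5) return)
At step 2 the group reduced is series.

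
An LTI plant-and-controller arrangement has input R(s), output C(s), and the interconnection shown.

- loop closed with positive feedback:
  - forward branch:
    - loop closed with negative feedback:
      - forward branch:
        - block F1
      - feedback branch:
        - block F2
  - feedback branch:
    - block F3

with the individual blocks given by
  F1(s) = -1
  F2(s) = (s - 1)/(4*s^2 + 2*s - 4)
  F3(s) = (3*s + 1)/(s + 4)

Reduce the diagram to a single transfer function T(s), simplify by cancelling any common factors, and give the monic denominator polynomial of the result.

Answer: s^3 + 27*s^2/16 - 9*s/16 - 1

Working:
Step 1: feedback reduction of F1, F2 gives (-4*s^2 - 2*s + 4)/(4*s^2 + s - 3)
Step 2: collapse the loop ([F1/(1+F1*F2)] forward, F3 return) gives (-4*s^3 - 18*s^2 - 4*s + 16)/(16*s^3 + 27*s^2 - 9*s - 16)
That last expression is T(s), already simplified. Scaling its denominator by 1/16 (the reciprocal of the leading coefficient) yields the monic denominator.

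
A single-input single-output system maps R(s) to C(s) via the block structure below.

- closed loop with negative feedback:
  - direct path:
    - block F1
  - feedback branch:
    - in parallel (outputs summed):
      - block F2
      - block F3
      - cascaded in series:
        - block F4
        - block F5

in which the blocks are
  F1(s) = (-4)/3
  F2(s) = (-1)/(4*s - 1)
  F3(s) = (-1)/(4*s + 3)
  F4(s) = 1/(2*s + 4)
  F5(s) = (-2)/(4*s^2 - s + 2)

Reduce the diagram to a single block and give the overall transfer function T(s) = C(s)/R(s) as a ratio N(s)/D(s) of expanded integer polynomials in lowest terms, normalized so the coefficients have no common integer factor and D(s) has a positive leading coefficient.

Answer: (-256*s^5 - 576*s^4 - 176*s^3 - 172*s^2 - 128*s + 48)/(192*s^5 + 560*s^4 + 388*s^3 + 249*s^2 + 256*s - 16)

Working:
1. reduce the series chain F4, F5; result (-1)/(4*s^3 + 7*s^2 + 4)
2. sum the parallel branches F2, F3, (F4*F5); result (-32*s^4 - 64*s^3 - 30*s^2 - 40*s - 5)/(64*s^5 + 144*s^4 + 44*s^3 + 43*s^2 + 32*s - 12)
3. collapse the loop (F1 forward, (F2+F3+(F4*F5)) return), which is the overall transfer function T(s) = C(s)/R(s) in lowest terms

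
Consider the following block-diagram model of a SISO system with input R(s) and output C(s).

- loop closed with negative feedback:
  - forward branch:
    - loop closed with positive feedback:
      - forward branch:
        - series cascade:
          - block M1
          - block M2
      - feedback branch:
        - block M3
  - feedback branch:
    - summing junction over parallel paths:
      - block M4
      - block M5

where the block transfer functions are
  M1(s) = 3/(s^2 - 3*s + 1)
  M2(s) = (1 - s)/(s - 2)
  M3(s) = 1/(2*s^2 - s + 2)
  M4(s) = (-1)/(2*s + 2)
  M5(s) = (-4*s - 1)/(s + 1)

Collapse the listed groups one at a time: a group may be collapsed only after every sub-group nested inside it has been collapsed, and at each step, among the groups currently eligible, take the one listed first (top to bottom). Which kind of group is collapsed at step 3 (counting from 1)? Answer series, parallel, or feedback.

1. combine M1, M2 in series
2. reduce the feedback loop with forward (M1*M2) and return M3
3. combine M4, M5 in parallel
4. feedback reduction of [(M1*M2)/(1-(M1*M2)*M3)], (M4+M5)
Step 3 collapses a parallel group.

Final answer: parallel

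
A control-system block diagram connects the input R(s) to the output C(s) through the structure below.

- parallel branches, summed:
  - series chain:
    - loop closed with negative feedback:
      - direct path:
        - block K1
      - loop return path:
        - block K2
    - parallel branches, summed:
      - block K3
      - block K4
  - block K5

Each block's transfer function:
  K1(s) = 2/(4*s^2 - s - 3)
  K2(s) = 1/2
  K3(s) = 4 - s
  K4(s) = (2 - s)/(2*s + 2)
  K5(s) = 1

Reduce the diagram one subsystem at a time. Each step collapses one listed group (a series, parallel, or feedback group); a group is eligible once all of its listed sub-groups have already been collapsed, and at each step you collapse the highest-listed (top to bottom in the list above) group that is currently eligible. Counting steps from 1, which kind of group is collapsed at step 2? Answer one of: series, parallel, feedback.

Step 1. reduce the feedback loop with forward K1 and return K2
Step 2. sum the parallel branches K3, K4
Step 3. reduce the series chain [K1/(1+K1*K2)], (K3+K4)
Step 4. sum the parallel branches ([K1/(1+K1*K2)]*(K3+K4)), K5
At step 2 the group reduced is parallel.

Hence the answer: parallel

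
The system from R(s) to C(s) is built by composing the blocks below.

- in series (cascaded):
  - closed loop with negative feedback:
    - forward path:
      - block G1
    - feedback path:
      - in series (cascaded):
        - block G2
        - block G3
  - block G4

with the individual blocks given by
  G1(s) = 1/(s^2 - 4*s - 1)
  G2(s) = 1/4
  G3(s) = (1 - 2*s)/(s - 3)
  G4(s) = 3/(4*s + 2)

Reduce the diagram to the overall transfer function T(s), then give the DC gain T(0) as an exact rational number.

Step 1: combine G2, G3 in series: (1 - 2*s)/(4*s - 12)
Step 2: close the feedback loop around G1, (G2*G3): (4*s - 12)/(4*s^3 - 28*s^2 + 42*s + 13)
Step 3: series reduction of [G1/(1+G1*(G2*G3))], G4: (6*s - 18)/(8*s^4 - 52*s^3 + 56*s^2 + 68*s + 13)
DC gain: substitute s = 0 into T(s) from step 3: T(0) = -18/13.

Answer: -18/13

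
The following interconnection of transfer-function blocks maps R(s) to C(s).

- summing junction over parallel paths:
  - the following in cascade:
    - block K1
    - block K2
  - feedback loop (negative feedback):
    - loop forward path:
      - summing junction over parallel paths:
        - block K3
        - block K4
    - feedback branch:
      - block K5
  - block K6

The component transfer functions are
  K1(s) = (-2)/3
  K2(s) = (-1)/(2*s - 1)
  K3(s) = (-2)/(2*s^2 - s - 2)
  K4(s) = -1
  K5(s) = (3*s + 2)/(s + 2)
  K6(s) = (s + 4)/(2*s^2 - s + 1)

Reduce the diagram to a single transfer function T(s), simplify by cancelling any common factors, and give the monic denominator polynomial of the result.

First reduce the diagram to T(s).

Step 1 - reduce the series chain K1, K2 = 2/(6*s - 3)
Step 2 - parallel reduction of K3, K4 = (-2*s^2 + s)/(2*s^2 - s - 2)
Step 3 - apply the feedback formula to (K3+K4), K5 = (2*s^3 + 3*s^2 - 2*s)/(4*s^3 - 2*s^2 + 2*s + 4)
Step 4 - parallel reduction of (K1*K2), [(K3+K4)/(1+(K3+K4)*K5)], K6 = (24*s^6 + 52*s^5 + 14*s^4 - 13*s^3 + 71*s^2 + 62*s - 40)/(48*s^6 - 72*s^5 + 84*s^4 - 6*s^3 - 24*s^2 + 30*s - 12)
No further cancellation is possible in the step-4 result, so that is T(s). Its denominator becomes monic after dividing by the leading coefficient 48.

Answer: s^6 - 3*s^5/2 + 7*s^4/4 - s^3/8 - s^2/2 + 5*s/8 - 1/4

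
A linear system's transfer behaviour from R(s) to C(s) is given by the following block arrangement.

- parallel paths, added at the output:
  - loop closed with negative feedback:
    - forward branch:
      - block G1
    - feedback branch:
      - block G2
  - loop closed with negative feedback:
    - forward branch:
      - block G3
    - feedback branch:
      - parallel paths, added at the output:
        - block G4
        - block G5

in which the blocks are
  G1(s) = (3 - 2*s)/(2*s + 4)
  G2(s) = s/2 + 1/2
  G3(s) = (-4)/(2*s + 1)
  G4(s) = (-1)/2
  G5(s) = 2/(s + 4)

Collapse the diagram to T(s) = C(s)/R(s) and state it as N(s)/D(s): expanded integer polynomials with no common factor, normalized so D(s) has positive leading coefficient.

The answer is (20*s^2 + 74*s + 152)/(4*s^4 + 12*s^3 - 69*s^2 - 141*s - 44).

Reasoning:
Step 1. feedback reduction of G1, G2, giving (4*s - 6)/(2*s^2 - 5*s - 11)
Step 2. add G4, G5 (parallel), giving (-s)/(2*s + 8)
Step 3. apply the feedback formula to G3, (G4+G5), giving (-4*s - 16)/(2*s^2 + 11*s + 4)
Step 4. combine [G1/(1+G1*G2)], [G3/(1+G3*(G4+G5))] in parallel - this is the overall T(s), already in the required normalized form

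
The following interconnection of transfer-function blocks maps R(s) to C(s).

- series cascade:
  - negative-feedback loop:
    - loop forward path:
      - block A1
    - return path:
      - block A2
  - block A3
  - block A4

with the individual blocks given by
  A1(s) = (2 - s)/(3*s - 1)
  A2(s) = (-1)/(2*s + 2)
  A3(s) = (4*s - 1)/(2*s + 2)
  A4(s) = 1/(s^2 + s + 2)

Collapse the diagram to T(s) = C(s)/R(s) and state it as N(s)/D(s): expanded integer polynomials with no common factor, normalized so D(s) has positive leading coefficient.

Step 1. collapse the loop (A1 forward, A2 return); result (-2*s^2 + 2*s + 4)/(6*s^2 + 5*s - 4)
Step 2. multiply [A1/(1+A1*A2)], A3, A4 (series); the result is T(s) itself (integer coefficients, no common factor, positive leading denominator coefficient)

Therefore the answer is (-4*s^2 + 9*s - 2)/(6*s^4 + 11*s^3 + 13*s^2 + 6*s - 8).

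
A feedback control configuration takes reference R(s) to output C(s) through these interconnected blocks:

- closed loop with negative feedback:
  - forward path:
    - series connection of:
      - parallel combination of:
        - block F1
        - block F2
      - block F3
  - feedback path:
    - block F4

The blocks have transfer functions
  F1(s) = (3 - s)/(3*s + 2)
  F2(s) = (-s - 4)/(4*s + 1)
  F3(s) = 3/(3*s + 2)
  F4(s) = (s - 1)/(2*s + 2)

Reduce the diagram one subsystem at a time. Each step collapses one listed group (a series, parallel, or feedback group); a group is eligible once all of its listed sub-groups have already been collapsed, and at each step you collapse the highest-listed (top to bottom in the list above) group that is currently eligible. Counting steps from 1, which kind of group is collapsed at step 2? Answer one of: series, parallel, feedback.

Reducing step by step:

(1) sum the parallel branches F1, F2
(2) multiply (F1+F2), F3 (series)
(3) close the feedback loop around ((F1+F2)*F3), F4
At step 2 the group reduced is series.

Answer: series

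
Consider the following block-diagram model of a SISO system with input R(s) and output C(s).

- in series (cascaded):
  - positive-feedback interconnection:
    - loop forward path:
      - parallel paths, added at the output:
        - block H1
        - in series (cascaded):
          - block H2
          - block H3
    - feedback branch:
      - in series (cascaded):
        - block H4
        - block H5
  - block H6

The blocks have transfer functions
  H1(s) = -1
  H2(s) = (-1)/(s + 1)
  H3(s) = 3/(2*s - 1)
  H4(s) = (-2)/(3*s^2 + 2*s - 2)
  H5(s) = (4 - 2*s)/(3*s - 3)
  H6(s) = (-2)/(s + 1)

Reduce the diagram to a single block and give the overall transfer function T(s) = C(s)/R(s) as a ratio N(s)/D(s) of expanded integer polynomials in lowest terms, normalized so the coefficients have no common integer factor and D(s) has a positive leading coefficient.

The answer is (36*s^5 + 6*s^4 - 18*s^3 - 12*s^2 - 36*s + 24)/(18*s^6 + 21*s^5 - 25*s^4 - 37*s^3 + 9*s^2 - 4*s - 22).

Reasoning:
Step 1. multiply H2, H3 (series) gives (-3)/(2*s^2 + s - 1)
Step 2. sum the parallel branches H1, (H2*H3) gives (-2*s^2 - s - 2)/(2*s^2 + s - 1)
Step 3. combine H4, H5 in series gives (4*s - 8)/(9*s^3 - 3*s^2 - 12*s + 6)
Step 4. collapse the loop ((H1+(H2*H3)) forward, (H4*H5) return) gives (-18*s^5 - 3*s^4 + 9*s^3 + 6*s^2 + 18*s - 12)/(18*s^5 + 3*s^4 - 28*s^3 - 9*s^2 + 18*s - 22)
Step 5. multiply [(H1+(H2*H3))/(1-(H1+(H2*H3))*(H4*H5))], H6 (series): this yields T(s), and no further normalization is needed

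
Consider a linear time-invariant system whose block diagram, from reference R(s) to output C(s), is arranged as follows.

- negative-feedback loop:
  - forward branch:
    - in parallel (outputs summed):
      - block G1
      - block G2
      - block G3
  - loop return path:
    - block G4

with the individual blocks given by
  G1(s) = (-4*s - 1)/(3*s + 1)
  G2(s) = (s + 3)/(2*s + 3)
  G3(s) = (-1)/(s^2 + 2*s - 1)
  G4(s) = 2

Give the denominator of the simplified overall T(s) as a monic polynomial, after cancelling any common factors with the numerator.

Answer: s^4 + 5*s^3/4 - s^2/4 + 19*s/4 + 9/4

Working:
[1] sum the parallel branches G1, G2, G3 gives (-5*s^4 - 14*s^3 - 9*s^2 - 7*s - 3)/(6*s^4 + 23*s^3 + 19*s^2 - 5*s - 3)
[2] feedback reduction of (G1+G2+G3), G4 gives (5*s^4 + 14*s^3 + 9*s^2 + 7*s + 3)/(4*s^4 + 5*s^3 - s^2 + 19*s + 9)
Step 2 gives the fully reduced T(s), with no common factor left to cancel. The denominator's leading coefficient is 4, so divide each of its coefficients by 4 to get the monic form.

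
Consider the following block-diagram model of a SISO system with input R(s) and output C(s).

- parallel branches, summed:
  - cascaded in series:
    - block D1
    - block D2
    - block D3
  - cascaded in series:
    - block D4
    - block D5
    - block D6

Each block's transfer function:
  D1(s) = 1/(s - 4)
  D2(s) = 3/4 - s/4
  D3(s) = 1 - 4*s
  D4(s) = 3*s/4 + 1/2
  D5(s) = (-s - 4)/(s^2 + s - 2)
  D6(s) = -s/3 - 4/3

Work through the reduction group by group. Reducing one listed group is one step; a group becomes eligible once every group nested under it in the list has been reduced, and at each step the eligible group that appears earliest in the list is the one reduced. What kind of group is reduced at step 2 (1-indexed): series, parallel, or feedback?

The answer is series.

Reasoning:
Step 1: series reduction of D1, D2, D3
Step 2: combine D4, D5, D6 in series
Step 3: combine (D1*D2*D3), (D4*D5*D6) in parallel
At step 2 the group reduced is series.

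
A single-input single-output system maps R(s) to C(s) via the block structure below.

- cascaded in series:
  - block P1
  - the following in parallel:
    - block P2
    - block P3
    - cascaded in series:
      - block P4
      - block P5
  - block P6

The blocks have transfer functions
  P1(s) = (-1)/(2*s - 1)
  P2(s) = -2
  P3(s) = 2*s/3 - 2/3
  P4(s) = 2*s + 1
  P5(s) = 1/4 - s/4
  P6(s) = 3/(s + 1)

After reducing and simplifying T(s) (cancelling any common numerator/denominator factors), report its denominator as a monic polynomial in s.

Step 1. cascade P4, P5 gives -s^2/2 + s/4 + 1/4
Step 2. parallel reduction of P2, P3, (P4*P5) gives -s^2/2 + 11*s/12 - 29/12
Step 3. multiply P1, (P2+P3+(P4*P5)), P6 (series) gives (6*s^2 - 11*s + 29)/(8*s^2 + 4*s - 4)
Step 3 gives the fully reduced T(s), with no common factor left to cancel. The denominator's leading coefficient is 8, so divide each of its coefficients by 8 to get the monic form.

Hence the answer: s^2 + s/2 - 1/2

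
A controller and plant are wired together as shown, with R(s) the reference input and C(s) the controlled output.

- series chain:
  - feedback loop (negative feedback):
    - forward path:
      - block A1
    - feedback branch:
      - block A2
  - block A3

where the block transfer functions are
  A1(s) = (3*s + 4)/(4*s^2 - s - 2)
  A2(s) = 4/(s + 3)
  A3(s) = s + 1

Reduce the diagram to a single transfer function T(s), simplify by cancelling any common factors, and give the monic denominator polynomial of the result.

First reduce the diagram to T(s).

Step 1. collapse the loop (A1 forward, A2 return); result (3*s^2 + 13*s + 12)/(4*s^3 + 11*s^2 + 7*s + 10)
Step 2. series reduction of [A1/(1+A1*A2)], A3; result (3*s^3 + 16*s^2 + 25*s + 12)/(4*s^3 + 11*s^2 + 7*s + 10)
T(s) is the step-2 result (common factors already cancelled). Leading coefficient of the denominator: 4. Divide through by 4 for the monic polynomial.

Answer: s^3 + 11*s^2/4 + 7*s/4 + 5/2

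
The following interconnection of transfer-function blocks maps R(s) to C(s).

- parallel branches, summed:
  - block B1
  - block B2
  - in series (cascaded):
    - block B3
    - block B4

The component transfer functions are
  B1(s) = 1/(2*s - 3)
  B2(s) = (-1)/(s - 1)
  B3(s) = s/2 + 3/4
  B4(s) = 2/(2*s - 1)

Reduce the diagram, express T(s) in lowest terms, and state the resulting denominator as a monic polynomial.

(1) multiply B3, B4 (series) gives (2*s + 3)/(4*s - 2)
(2) parallel reduction of B1, B2, (B3*B4) gives (4*s^3 - 8*s^2 + s + 5)/(8*s^3 - 24*s^2 + 22*s - 6)
T(s) is the step-2 result (common factors already cancelled). Leading coefficient of the denominator: 8. Divide through by 8 for the monic polynomial.

Hence the answer: s^3 - 3*s^2 + 11*s/4 - 3/4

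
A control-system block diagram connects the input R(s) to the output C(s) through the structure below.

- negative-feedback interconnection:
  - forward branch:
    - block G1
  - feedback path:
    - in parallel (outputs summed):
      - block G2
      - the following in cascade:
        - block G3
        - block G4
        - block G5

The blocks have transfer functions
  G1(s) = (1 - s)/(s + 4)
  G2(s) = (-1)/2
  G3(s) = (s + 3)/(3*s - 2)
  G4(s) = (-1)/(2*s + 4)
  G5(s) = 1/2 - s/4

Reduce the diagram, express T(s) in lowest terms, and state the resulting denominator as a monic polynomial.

Reducing step by step:

Step 1: series reduction of G3, G4, G5: (s^2 + s - 6)/(24*s^2 + 32*s - 32)
Step 2: add G2, (G3*G4*G5) (parallel): (-11*s^2 - 15*s + 10)/(24*s^2 + 32*s - 32)
Step 3: close the feedback loop around G1, (G2+(G3*G4*G5)): (-24*s^3 - 8*s^2 + 64*s - 32)/(35*s^3 + 132*s^2 + 71*s - 118)
That last expression is T(s), already simplified. Scaling its denominator by 1/35 (the reciprocal of the leading coefficient) yields the monic denominator.

Answer: s^3 + 132*s^2/35 + 71*s/35 - 118/35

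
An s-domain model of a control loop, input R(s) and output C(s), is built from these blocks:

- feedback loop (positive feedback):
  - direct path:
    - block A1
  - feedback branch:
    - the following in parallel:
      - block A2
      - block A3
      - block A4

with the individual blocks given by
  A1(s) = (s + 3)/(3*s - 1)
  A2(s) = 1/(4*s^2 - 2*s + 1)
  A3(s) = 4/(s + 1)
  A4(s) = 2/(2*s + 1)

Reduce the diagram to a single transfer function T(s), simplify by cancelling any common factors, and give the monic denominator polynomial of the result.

The answer is s^5 - s^4 - 67*s^3/12 - 2*s^2/3 - s/3 - 11/12.

Reasoning:
Step 1: add A2, A3, A4 (parallel) gives (40*s^3 + 6*s^2 + s + 7)/(8*s^4 + 8*s^3 + s + 1)
Step 2: collapse the loop (A1 forward, (A2+A3+A4) return) gives (8*s^5 + 32*s^4 + 24*s^3 + s^2 + 4*s + 3)/(24*s^5 - 24*s^4 - 134*s^3 - 16*s^2 - 8*s - 22)
That last expression is T(s), already simplified. Scaling its denominator by 1/24 (the reciprocal of the leading coefficient) yields the monic denominator.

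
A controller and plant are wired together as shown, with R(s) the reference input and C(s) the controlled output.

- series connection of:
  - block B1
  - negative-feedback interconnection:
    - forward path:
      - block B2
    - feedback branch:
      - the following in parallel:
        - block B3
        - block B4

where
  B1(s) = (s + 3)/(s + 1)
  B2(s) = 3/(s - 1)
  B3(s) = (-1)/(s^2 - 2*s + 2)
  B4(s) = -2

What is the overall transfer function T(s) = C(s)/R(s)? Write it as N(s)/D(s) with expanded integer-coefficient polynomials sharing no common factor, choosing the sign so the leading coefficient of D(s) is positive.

Answer: (3*s^3 + 3*s^2 - 12*s + 18)/(s^4 - 8*s^3 + 7*s^2 - s - 17)

Working:
Step 1: add B3, B4 (parallel) gives (-2*s^2 + 4*s - 5)/(s^2 - 2*s + 2)
Step 2: close the feedback loop around B2, (B3+B4) gives (3*s^2 - 6*s + 6)/(s^3 - 9*s^2 + 16*s - 17)
Step 3: series reduction of B1, [B2/(1+B2*(B3+B4))] - this is the overall T(s), already in the required normalized form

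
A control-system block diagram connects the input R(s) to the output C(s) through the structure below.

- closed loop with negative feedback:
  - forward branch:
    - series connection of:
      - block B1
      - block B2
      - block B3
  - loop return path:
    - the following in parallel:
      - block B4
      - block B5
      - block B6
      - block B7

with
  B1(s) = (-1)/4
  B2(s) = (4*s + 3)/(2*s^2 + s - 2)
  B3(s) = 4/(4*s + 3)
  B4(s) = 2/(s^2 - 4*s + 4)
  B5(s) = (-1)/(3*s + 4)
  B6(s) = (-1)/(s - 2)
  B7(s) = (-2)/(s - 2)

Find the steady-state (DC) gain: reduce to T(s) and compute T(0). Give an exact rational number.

Step 1: multiply B1, B2, B3 (series), giving (-1)/(2*s^2 + s - 2)
Step 2: add B4, B5, B6, B7 (parallel), giving (-10*s^2 + 16*s + 28)/(3*s^3 - 8*s^2 - 4*s + 16)
Step 3: collapse the loop ((B1*B2*B3) forward, (B4+B5+B6+B7) return), giving (-3*s^3 + 8*s^2 + 4*s - 16)/(6*s^5 - 13*s^4 - 22*s^3 + 54*s^2 + 8*s - 60)
The step-3 result is T(s). Setting s = 0: T(0) = -16/(-60) = 4/15.

Therefore the answer is 4/15.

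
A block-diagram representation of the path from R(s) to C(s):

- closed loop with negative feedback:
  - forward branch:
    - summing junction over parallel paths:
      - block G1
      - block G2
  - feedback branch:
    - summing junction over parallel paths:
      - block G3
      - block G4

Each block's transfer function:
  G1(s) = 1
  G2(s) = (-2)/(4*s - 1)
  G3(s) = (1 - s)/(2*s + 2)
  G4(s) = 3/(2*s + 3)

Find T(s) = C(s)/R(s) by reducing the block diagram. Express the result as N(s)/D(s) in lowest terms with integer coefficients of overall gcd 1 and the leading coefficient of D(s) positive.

1. sum the parallel branches G1, G2; result (4*s - 3)/(4*s - 1)
2. combine G3, G4 in parallel; result (-2*s^2 + 5*s + 9)/(4*s^2 + 10*s + 6)
3. reduce the feedback loop with forward (G1+G2) and return (G3+G4), giving the overall T(s)

Final answer: (16*s^3 + 28*s^2 - 6*s - 18)/(8*s^3 + 62*s^2 + 35*s - 33)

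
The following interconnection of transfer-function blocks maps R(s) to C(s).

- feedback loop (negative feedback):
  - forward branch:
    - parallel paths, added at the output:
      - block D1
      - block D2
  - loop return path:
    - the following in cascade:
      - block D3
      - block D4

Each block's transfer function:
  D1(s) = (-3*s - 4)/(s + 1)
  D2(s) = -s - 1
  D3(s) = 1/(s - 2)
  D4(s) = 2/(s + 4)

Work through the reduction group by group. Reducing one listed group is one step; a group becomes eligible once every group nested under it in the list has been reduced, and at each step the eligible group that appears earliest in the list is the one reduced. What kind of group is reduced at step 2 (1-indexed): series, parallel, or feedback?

[1] sum the parallel branches D1, D2
[2] cascade D3, D4
[3] close the feedback loop around (D1+D2), (D3*D4)
At step 2 the group reduced is series.

Answer: series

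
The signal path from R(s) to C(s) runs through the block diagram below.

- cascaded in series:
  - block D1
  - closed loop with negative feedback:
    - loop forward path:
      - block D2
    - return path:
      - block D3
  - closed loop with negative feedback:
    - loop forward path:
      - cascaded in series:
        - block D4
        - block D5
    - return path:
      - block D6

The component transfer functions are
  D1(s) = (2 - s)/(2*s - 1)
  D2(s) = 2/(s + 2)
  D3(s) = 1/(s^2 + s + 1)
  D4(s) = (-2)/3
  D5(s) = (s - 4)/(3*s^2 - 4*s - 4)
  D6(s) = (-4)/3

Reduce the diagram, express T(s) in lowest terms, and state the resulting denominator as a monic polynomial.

Step 1 - collapse the loop (D2 forward, D3 return): (2*s^2 + 2*s + 2)/(s^3 + 3*s^2 + 3*s + 4)
Step 2 - series reduction of D4, D5: (8 - 2*s)/(9*s^2 - 12*s - 12)
Step 3 - apply the feedback formula to (D4*D5), D6: (24 - 6*s)/(27*s^2 - 28*s - 68)
Step 4 - cascade D1, [D2/(1+D2*D3)], [(D4*D5)/(1+(D4*D5)*D6)]: (12*s^4 - 60*s^3 + 36*s^2 + 24*s + 96)/(54*s^6 + 79*s^5 - 195*s^4 - 289*s^3 - 452*s^2 - 228*s + 272)
Step 4 gives the fully reduced T(s), with no common factor left to cancel. The denominator's leading coefficient is 54, so divide each of its coefficients by 54 to get the monic form.

Answer: s^6 + 79*s^5/54 - 65*s^4/18 - 289*s^3/54 - 226*s^2/27 - 38*s/9 + 136/27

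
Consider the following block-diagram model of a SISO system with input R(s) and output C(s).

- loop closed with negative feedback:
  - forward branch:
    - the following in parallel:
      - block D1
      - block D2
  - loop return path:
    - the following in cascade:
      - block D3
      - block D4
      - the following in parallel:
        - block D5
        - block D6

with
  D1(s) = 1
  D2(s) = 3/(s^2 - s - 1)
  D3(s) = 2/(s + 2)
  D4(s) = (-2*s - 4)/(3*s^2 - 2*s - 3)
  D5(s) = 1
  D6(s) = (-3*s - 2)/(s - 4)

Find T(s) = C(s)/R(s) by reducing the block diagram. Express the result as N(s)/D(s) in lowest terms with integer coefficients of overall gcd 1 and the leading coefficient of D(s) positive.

(1) reduce the parallel group D1, D2, giving (s^2 - s + 2)/(s^2 - s - 1)
(2) reduce the parallel group D5, D6, giving (-2*s - 6)/(s - 4)
(3) cascade D3, D4, (D5+D6), giving (8*s + 24)/(3*s^3 - 14*s^2 + 5*s + 12)
(4) close the feedback loop around (D1+D2), (D3*D4*(D5+D6)): this yields T(s), and no further normalization is needed

Final answer: (3*s^5 - 17*s^4 + 25*s^3 - 21*s^2 - 2*s + 24)/(3*s^5 - 17*s^4 + 24*s^3 + 37*s^2 - 25*s + 36)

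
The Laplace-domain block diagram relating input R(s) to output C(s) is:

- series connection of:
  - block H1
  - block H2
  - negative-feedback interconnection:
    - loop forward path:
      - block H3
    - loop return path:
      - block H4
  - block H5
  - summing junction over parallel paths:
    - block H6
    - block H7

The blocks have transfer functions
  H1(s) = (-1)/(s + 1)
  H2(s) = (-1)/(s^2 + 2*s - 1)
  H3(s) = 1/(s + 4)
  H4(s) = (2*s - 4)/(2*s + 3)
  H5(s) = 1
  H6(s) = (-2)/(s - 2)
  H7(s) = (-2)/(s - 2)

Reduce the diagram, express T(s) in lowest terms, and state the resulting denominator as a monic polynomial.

Step 1 - reduce the feedback loop with forward H3 and return H4 = (2*s + 3)/(2*s^2 + 13*s + 8)
Step 2 - sum the parallel branches H6, H7 = (-4)/(s - 2)
Step 3 - reduce the series chain H1, H2, [H3/(1+H3*H4)], H5, (H6+H7) = (-8*s - 12)/(2*s^6 + 15*s^5 + 11*s^4 - 63*s^3 - 75*s^2 + 2*s + 16)
No further cancellation is possible in the step-3 result, so that is T(s). Its denominator becomes monic after dividing by the leading coefficient 2.

Answer: s^6 + 15*s^5/2 + 11*s^4/2 - 63*s^3/2 - 75*s^2/2 + s + 8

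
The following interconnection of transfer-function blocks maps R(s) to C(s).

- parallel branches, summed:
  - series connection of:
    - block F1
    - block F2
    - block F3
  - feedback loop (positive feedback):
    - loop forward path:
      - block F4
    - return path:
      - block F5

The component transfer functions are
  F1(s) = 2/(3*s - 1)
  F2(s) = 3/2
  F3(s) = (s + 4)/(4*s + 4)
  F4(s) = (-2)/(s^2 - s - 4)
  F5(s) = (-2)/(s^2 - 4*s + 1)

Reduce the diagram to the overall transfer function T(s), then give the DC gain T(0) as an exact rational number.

First reduce the diagram to T(s).

[1] multiply F1, F2, F3 (series), giving (3*s + 12)/(12*s^2 + 8*s - 4)
[2] feedback reduction of F4, F5, giving (-2*s^2 + 8*s - 2)/(s^4 - 5*s^3 + s^2 + 15*s - 8)
[3] reduce the parallel group (F1*F2*F3), [F4/(1-F4*F5)], giving (3*s^5 - 27*s^4 + 23*s^3 + 105*s^2 + 108*s - 88)/(12*s^6 - 52*s^5 - 32*s^4 + 208*s^3 + 20*s^2 - 124*s + 32)
The step-3 result is T(s). Setting s = 0: T(0) = -88/32 = -11/4.

Answer: -11/4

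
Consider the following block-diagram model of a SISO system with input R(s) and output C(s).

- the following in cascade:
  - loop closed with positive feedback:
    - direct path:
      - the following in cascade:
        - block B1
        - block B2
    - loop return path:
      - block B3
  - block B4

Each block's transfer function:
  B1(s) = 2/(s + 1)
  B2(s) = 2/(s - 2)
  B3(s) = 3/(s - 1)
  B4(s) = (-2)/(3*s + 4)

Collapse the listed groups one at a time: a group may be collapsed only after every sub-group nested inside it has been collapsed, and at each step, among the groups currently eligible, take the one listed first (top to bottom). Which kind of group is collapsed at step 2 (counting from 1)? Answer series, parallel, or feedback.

Reducing step by step:

Step 1: reduce the series chain B1, B2
Step 2: apply the feedback formula to (B1*B2), B3
Step 3: reduce the series chain [(B1*B2)/(1-(B1*B2)*B3)], B4
So the answer for step 2 is feedback.

Answer: feedback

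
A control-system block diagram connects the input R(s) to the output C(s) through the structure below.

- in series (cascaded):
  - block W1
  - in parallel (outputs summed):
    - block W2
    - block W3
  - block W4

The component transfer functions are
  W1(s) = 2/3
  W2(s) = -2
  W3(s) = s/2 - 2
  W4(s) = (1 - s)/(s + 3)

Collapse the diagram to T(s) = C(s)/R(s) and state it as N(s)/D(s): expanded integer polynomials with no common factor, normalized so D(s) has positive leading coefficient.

(1) reduce the parallel group W2, W3, giving s/2 - 4
(2) multiply W1, (W2+W3), W4 (series), which is the overall transfer function T(s) = C(s)/R(s) in lowest terms

Therefore the answer is (-s^2 + 9*s - 8)/(3*s + 9).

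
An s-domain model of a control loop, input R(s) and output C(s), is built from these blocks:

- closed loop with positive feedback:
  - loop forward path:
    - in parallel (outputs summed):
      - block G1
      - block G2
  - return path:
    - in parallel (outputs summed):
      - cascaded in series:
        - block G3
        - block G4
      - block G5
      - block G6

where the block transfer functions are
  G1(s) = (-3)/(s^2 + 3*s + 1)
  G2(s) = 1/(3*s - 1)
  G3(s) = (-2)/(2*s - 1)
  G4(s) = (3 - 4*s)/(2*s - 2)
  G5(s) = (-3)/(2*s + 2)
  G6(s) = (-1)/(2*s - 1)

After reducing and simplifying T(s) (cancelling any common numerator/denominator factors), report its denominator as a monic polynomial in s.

The answer is s^6 + 13*s^5/6 - 7*s^4/3 - 41*s^3/12 + 91*s^2/12 - 41*s/6 + 13/6.

Reasoning:
1. reduce the parallel group G1, G2: (s^2 - 6*s + 4)/(3*s^3 + 8*s^2 - 1)
2. cascade G3, G4: (4*s - 3)/(2*s^2 - 3*s + 1)
3. parallel reduction of (G3*G4), G5, G6: (11*s - 7)/(4*s^3 - 2*s^2 - 4*s + 2)
4. collapse the loop ((G1+G2) forward, ((G3*G4)+G5+G6) return): (4*s^5 - 26*s^4 + 24*s^3 + 18*s^2 - 28*s + 8)/(12*s^6 + 26*s^5 - 28*s^4 - 41*s^3 + 91*s^2 - 82*s + 26)
The result of step 4 is T(s) in lowest terms. Its denominator has leading coefficient 12; dividing the denominator through by 12 makes it monic.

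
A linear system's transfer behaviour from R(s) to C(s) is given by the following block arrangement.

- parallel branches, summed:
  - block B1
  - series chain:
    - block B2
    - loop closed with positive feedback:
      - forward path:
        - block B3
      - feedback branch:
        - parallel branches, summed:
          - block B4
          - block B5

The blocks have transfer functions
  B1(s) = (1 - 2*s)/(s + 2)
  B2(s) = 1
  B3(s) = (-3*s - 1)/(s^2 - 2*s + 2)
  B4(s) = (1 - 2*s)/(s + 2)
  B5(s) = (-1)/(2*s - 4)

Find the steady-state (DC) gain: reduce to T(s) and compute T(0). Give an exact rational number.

Answer: 3/22

Working:
Step 1. add B4, B5 (parallel); result (-4*s^2 + 9*s - 6)/(2*s^2 - 8)
Step 2. reduce the feedback loop with forward B3 and return (B4+B5); result (-6*s^3 - 2*s^2 + 24*s + 8)/(2*s^4 - 16*s^3 + 19*s^2 + 7*s - 22)
Step 3. multiply B2, [B3/(1-B3*(B4+B5))] (series); result (-6*s^3 - 2*s^2 + 24*s + 8)/(2*s^4 - 16*s^3 + 19*s^2 + 7*s - 22)
Step 4. reduce the parallel group B1, (B2*[B3/(1-B3*(B4+B5))]); result (-4*s^5 + 28*s^4 - 68*s^3 + 25*s^2 + 107*s - 6)/(2*s^5 - 12*s^4 - 13*s^3 + 45*s^2 - 8*s - 44)
DC gain: substitute s = 0 into T(s) from step 4: T(0) = -6/(-44) = 3/22.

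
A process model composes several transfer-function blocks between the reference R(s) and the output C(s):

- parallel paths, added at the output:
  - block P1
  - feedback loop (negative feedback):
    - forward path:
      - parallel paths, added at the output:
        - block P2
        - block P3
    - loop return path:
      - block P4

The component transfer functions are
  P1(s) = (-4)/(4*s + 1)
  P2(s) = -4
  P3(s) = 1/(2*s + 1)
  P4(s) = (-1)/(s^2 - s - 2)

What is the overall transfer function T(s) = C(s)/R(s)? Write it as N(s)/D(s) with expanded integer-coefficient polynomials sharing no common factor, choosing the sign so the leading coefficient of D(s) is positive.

[1] add P2, P3 (parallel) gives (-8*s - 3)/(2*s + 1)
[2] close the feedback loop around (P2+P3), P4 gives (-8*s^3 + 5*s^2 + 19*s + 6)/(2*s^3 - s^2 + 3*s + 1)
[3] add P1, [(P2+P3)/(1+(P2+P3)*P4)] (parallel), giving the overall T(s)

Hence the answer: (-32*s^4 + 4*s^3 + 85*s^2 + 31*s + 2)/(8*s^4 - 2*s^3 + 11*s^2 + 7*s + 1)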